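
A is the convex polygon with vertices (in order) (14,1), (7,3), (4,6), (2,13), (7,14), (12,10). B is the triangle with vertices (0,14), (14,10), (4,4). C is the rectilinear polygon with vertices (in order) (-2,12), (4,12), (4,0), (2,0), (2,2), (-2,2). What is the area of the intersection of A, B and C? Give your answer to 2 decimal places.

5.14

The intersection is the polygon with vertices (2.286,12), (4,12), (4,6).
By the shoelace formula its area is 5.14.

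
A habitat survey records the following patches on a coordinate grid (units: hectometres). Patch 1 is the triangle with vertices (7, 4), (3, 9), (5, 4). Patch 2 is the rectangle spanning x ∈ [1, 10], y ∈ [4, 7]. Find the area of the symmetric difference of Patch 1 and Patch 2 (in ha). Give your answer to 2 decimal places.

23.60

|Patch 1| = 5, |Patch 2| = 27, |Patch 1∩Patch 2| = 4.2.
|Patch 1 △ Patch 2| = |Patch 1| + |Patch 2| − 2·|Patch 1∩Patch 2| = 5 + 27 − 8.4 = 23.60.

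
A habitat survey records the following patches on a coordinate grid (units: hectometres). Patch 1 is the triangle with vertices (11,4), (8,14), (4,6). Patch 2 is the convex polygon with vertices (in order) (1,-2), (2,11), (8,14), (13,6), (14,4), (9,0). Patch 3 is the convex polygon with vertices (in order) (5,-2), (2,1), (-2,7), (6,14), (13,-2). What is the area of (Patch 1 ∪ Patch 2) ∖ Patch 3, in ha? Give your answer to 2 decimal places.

|Patch 1 ∪ Patch 2| = 132.5.
|(Patch 1 ∪ Patch 2) ∩ Patch 3| = 94.0066.
|(Patch 1 ∪ Patch 2) ∖ Patch 3| = 132.5 − 94.0066 = 38.49.

38.49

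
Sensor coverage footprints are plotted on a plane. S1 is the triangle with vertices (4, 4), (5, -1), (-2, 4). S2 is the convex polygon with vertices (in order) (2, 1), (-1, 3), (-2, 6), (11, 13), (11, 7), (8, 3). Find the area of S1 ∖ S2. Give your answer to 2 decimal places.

|S1| = 15, |S1∩S2| = 11.34.
|S1 ∖ S2| = |S1| − |S1∩S2| = 15 − 11.34 = 3.66.

3.66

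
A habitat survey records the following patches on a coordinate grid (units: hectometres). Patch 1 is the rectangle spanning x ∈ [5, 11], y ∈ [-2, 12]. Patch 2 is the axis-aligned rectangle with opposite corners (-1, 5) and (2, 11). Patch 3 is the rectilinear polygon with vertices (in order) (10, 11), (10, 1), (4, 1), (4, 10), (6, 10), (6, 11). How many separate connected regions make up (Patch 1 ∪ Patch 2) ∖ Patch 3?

(Patch 1 ∪ Patch 2) ∖ Patch 3 splits into 2 disjoint pieces (area 35, area 18).

2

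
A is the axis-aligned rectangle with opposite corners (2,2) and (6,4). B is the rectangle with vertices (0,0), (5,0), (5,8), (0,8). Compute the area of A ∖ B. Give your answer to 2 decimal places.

2.00

|A∩B|: x∈[2,5], y∈[2,4] → 3·2 = 6.
|A| = 8.
|A ∖ B| = |A| − |A∩B| = 8 − 6 = 2.00.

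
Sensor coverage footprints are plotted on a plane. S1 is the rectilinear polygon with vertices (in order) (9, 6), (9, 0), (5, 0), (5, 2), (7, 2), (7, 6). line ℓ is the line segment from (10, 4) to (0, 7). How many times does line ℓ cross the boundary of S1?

2

The segment meets the boundary at (7,4.9), (9,4.3).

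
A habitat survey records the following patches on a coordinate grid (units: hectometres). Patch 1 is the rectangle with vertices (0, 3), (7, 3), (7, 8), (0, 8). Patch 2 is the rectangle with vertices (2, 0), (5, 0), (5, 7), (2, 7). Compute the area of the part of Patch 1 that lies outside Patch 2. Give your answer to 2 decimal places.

|Patch 1∩Patch 2|: x∈[2,5], y∈[3,7] → 3·4 = 12.
|Patch 1| = 35.
|Patch 1 ∖ Patch 2| = |Patch 1| − |Patch 1∩Patch 2| = 35 − 12 = 23.00.

23.00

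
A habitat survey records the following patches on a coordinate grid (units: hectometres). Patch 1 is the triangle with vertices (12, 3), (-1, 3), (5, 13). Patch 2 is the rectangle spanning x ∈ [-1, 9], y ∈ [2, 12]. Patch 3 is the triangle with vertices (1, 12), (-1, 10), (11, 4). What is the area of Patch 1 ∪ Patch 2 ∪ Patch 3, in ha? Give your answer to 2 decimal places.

By inclusion–exclusion:
Individual areas: |Patch 1| = 65, |Patch 2| = 100, |Patch 3| = 18.
|Patch 1∩Patch 2| = 57.9214.
|Patch 1∩Patch 3| = 10.132.
|Patch 2∩Patch 3| = 17.4.
|Patch 1∩Patch 2∩Patch 3| = 9.532.
|Patch 1 ∪ Patch 2 ∪ Patch 3| = 183 − 85.4534 + 9.532 = 107.08.

107.08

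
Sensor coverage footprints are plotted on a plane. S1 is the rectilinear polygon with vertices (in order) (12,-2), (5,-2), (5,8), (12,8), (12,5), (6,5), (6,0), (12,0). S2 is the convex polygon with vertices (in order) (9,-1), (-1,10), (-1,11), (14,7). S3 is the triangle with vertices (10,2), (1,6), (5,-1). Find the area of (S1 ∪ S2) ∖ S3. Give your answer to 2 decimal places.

79.93

|S1 ∪ S2| = 91.4913.
|(S1 ∪ S2) ∩ S3| = 11.5604.
|(S1 ∪ S2) ∖ S3| = 91.4913 − 11.5604 = 79.93.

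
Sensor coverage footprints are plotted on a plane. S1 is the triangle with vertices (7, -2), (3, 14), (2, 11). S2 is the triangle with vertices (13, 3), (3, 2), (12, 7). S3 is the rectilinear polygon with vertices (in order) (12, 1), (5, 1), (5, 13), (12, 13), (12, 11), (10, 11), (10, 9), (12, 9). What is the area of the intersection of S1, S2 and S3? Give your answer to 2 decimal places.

The intersection is the polygon with vertices (5.37,2.237), (5.028,3.127), (5.634,3.463), (5.927,2.293).
By the shoelace formula its area is 0.66.

0.66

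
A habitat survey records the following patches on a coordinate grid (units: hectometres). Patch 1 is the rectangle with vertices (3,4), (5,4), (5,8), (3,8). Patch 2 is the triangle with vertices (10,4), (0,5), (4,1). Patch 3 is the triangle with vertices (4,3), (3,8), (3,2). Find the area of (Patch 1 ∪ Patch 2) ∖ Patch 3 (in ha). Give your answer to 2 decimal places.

21.80

|Patch 1 ∪ Patch 2| = 24.8.
|(Patch 1 ∪ Patch 2) ∩ Patch 3| = 3.
|(Patch 1 ∪ Patch 2) ∖ Patch 3| = 24.8 − 3 = 21.80.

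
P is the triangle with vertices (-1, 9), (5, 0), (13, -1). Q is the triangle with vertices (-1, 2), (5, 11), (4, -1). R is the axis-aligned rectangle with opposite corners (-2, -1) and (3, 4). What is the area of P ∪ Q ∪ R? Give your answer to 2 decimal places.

69.72

By inclusion–exclusion:
Individual areas: |P| = 33, |Q| = 31.5, |R| = 25.
|P∩Q| = 8.3173.
|P∩R| = 0.3333.
|Q∩R| = 11.4667.
|P∩Q∩R| = 0.3333.
|P ∪ Q ∪ R| = 89.5 − 20.1173 + 0.3333 = 69.72.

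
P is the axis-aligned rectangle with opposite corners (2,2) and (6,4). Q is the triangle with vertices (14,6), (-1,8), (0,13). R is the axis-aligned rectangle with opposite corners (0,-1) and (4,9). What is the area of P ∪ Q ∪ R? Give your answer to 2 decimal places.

By inclusion–exclusion:
Individual areas: |P| = 8, |Q| = 38.5, |R| = 40.
|P∩Q| = 0.
|P∩R|: x∈[2,4], y∈[2,4] → 2·2 = 4.
|Q∩R| = 5.6.
|P∩Q∩R| = 0.
|P ∪ Q ∪ R| = 86.5 − 9.6 + 0 = 76.90.

76.90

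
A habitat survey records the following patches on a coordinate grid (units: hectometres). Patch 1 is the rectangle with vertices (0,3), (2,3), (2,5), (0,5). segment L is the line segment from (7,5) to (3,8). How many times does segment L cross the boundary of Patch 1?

The segment lies entirely outside Patch 1 and never meets its boundary.

0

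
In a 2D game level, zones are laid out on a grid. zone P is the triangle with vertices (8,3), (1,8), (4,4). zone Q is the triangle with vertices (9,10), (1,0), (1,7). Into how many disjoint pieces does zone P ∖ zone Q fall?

2

zone P ∖ zone Q splits into 2 disjoint pieces (area 2.6049, area 0.1663).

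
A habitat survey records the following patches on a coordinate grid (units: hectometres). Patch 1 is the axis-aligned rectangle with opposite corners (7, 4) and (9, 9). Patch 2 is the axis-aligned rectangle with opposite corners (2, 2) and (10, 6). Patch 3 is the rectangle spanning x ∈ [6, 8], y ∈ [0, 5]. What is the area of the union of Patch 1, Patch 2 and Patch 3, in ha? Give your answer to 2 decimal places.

By inclusion–exclusion:
Individual areas: |Patch 1| = 10, |Patch 2| = 32, |Patch 3| = 10.
|Patch 1∩Patch 2|: x∈[7,9], y∈[4,6] → 2·2 = 4.
|Patch 1∩Patch 3|: x∈[7,8], y∈[4,5] → 1·1 = 1.
|Patch 2∩Patch 3|: x∈[6,8], y∈[2,5] → 2·3 = 6.
|Patch 1∩Patch 2∩Patch 3| = 1.
|Patch 1 ∪ Patch 2 ∪ Patch 3| = 52 − 11 + 1 = 42.00.

42.00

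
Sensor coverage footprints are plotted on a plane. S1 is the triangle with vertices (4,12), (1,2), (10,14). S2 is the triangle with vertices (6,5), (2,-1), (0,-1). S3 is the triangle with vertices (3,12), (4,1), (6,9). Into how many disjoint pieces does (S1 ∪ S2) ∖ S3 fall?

4

(S1 ∪ S2) ∖ S3 splits into 4 disjoint pieces (area 12.8029, area 5.7926, area 4.8733, area 0.5333).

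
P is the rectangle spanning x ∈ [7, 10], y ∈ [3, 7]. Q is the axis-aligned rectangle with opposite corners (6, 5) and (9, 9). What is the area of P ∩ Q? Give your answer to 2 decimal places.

|P∩Q|: x∈[7,9], y∈[5,7] → 2·2 = 4.

4.00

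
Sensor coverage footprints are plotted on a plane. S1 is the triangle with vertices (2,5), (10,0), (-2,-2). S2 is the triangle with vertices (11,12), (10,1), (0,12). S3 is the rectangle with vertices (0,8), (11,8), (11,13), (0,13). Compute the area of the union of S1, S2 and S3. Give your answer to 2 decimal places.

By inclusion–exclusion:
Individual areas: |S1| = 38, |S2| = 60.5, |S3| = 55.
|S1∩S2| = 0.
|S1∩S3| = 0.
|S2∩S3| = 36.
|S1∩S2∩S3| = 0.
|S1 ∪ S2 ∪ S3| = 153.5 − 36 + 0 = 117.50.

117.50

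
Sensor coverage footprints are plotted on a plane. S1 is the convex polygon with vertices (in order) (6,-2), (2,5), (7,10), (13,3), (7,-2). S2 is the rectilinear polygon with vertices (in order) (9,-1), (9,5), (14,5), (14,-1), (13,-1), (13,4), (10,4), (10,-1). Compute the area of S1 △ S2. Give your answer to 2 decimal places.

|S1| = 69.5, |S2| = 15, |S1∩S2| = 6.631.
|S1 △ S2| = |S1| + |S2| − 2·|S1∩S2| = 69.5 + 15 − 13.2619 = 71.24.

71.24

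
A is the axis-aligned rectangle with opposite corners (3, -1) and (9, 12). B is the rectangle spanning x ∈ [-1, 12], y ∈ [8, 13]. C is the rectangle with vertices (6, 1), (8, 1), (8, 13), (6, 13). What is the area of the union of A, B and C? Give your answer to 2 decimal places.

119.00

By inclusion–exclusion:
Individual areas: |A| = 78, |B| = 65, |C| = 24.
|A∩B|: x∈[3,9], y∈[8,12] → 6·4 = 24.
|A∩C|: x∈[6,8], y∈[1,12] → 2·11 = 22.
|B∩C|: x∈[6,8], y∈[8,13] → 2·5 = 10.
|A∩B∩C| = 8.
|A ∪ B ∪ C| = 167 − 56 + 8 = 119.00.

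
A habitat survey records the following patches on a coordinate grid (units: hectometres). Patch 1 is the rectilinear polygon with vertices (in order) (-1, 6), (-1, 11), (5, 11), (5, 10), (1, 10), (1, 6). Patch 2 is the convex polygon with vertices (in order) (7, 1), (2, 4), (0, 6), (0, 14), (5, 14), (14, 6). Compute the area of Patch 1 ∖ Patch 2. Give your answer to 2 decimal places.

|Patch 1| = 14, |Patch 1∩Patch 2| = 9.
|Patch 1 ∖ Patch 2| = |Patch 1| − |Patch 1∩Patch 2| = 14 − 9 = 5.00.

5.00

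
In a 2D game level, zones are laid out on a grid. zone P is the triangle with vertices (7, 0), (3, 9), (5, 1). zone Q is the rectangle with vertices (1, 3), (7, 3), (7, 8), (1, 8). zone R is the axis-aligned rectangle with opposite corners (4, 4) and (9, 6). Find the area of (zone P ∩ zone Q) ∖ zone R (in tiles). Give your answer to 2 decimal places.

|zone P ∩ zone Q| = 3.4028.
|(zone P ∩ zone Q) ∩ zone R| = 1.4306.
|(zone P ∩ zone Q) ∖ zone R| = 3.4028 − 1.4306 = 1.97.

1.97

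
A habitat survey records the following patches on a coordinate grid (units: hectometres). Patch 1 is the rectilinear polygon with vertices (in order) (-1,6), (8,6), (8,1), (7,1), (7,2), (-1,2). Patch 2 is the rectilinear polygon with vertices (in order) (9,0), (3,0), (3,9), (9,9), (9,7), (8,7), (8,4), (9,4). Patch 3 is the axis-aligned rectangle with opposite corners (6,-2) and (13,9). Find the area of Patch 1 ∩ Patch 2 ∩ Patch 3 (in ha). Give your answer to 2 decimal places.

The intersection is the polygon with vertices (8,4), (8,1), (7,1), (7,2), (6,2), (6,6), (8,6).
By the shoelace formula its area is 9.00.

9.00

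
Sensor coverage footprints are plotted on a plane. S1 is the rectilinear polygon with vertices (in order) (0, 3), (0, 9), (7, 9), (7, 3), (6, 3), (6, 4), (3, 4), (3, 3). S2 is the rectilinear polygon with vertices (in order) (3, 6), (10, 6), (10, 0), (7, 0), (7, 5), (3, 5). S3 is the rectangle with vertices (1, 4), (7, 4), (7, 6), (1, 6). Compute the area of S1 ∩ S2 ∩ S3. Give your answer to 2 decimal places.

4.00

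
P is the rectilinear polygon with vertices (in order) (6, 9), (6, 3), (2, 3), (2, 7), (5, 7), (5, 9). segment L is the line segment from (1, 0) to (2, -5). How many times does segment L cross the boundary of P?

The segment lies entirely outside P and never meets its boundary.

0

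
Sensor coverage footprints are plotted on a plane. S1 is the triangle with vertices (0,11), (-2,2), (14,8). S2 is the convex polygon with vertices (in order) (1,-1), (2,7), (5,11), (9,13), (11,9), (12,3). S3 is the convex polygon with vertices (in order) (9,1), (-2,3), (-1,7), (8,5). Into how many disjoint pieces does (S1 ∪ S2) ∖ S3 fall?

3

(S1 ∪ S2) ∖ S3 splits into 3 disjoint pieces (area 0.7912, area 75.3191, area 10.2101).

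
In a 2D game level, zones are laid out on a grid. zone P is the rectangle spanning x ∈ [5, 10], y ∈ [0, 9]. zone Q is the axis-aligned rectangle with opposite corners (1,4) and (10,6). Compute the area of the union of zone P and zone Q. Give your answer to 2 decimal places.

53.00

By inclusion–exclusion:
Individual areas: |zone P| = 45, |zone Q| = 18.
|zone P∩zone Q|: x∈[5,10], y∈[4,6] → 5·2 = 10.
|zone P ∪ zone Q| = 63 − 10 = 53.00.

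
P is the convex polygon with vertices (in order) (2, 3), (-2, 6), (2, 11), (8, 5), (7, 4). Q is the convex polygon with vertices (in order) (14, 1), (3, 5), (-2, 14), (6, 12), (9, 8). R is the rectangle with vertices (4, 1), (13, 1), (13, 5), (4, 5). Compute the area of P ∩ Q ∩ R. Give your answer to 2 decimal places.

The intersection is the polygon with vertices (7,4), (6.194,3.839), (4,4.636), (4,5), (8,5).
By the shoelace formula its area is 3.04.

3.04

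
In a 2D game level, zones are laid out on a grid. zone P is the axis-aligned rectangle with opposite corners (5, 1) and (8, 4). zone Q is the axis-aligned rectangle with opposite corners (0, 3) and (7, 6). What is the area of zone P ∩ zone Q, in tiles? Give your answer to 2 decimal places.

|zone P∩zone Q|: x∈[5,7], y∈[3,4] → 2·1 = 2.

2.00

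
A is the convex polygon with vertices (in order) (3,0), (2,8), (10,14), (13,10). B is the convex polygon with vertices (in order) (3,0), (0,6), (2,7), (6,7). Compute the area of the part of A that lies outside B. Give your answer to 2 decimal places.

56.44

|A| = 70, |A∩B| = 13.5625.
|A ∖ B| = |A| − |A∩B| = 70 − 13.5625 = 56.44.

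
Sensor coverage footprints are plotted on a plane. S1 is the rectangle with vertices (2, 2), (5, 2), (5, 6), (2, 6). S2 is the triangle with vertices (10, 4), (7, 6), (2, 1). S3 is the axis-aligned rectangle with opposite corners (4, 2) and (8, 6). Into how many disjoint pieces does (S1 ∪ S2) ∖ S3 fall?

2

(S1 ∪ S2) ∖ S3 splits into 2 disjoint pieces (area 8.8333, area 2.0833).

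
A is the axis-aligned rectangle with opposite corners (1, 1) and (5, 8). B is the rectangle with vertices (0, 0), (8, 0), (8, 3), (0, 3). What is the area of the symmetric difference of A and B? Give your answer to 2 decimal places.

|A∩B|: x∈[1,5], y∈[1,3] → 4·2 = 8.
|A △ B| = |A| + |B| − 2·|A∩B| = 28 + 24 − 16 = 36.00.

36.00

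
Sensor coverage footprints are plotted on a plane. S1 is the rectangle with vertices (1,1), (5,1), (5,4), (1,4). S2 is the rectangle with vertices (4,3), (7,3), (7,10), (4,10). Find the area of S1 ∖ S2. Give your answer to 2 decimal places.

11.00

|S1∩S2|: x∈[4,5], y∈[3,4] → 1·1 = 1.
|S1| = 12.
|S1 ∖ S2| = |S1| − |S1∩S2| = 12 − 1 = 11.00.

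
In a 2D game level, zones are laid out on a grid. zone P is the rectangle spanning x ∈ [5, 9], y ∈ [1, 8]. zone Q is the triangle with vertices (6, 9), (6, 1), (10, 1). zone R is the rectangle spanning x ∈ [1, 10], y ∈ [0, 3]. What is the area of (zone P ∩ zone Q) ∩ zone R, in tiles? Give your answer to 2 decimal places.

The region (zone P ∩ zone Q) ∩ zone R is the polygon with vertices (6,1), (6,3), (9,3), (9,1).
By the shoelace formula its area is 6.00.

6.00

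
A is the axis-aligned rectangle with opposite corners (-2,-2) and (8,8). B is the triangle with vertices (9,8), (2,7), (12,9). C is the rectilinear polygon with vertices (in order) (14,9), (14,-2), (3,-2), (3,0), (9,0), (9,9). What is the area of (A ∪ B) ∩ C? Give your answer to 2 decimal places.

10.60

|A ∪ B| = 101.0714.
|(A ∪ B) ∩ C| = 10.60.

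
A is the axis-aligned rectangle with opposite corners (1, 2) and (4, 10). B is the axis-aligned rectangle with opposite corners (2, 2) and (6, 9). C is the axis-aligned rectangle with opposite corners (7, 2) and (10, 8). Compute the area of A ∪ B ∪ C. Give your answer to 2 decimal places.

By inclusion–exclusion:
Individual areas: |A| = 24, |B| = 28, |C| = 18.
|A∩B|: x∈[2,4], y∈[2,9] → 2·7 = 14.
|A∩C| = 0 (no overlap).
|B∩C| = 0 (no overlap).
|A∩B∩C| = 0.
|A ∪ B ∪ C| = 70 − 14 + 0 = 56.00.

56.00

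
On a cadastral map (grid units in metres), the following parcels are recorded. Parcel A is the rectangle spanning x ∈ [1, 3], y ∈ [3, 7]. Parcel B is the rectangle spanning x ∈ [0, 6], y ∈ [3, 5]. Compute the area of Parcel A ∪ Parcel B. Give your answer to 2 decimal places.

By inclusion–exclusion:
Individual areas: |Parcel A| = 8, |Parcel B| = 12.
|Parcel A∩Parcel B|: x∈[1,3], y∈[3,5] → 2·2 = 4.
|Parcel A ∪ Parcel B| = 20 − 4 = 16.00.

16.00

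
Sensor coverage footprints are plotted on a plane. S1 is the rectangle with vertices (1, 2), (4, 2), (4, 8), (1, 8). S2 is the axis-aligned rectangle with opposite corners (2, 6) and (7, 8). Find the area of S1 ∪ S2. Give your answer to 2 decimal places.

By inclusion–exclusion:
Individual areas: |S1| = 18, |S2| = 10.
|S1∩S2|: x∈[2,4], y∈[6,8] → 2·2 = 4.
|S1 ∪ S2| = 28 − 4 = 24.00.

24.00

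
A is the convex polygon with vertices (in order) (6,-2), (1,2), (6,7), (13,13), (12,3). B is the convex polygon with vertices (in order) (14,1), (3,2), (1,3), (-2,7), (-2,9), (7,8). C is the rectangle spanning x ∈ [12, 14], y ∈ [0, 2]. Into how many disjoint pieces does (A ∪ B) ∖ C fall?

1

(A ∪ B) ∖ C is a single connected region.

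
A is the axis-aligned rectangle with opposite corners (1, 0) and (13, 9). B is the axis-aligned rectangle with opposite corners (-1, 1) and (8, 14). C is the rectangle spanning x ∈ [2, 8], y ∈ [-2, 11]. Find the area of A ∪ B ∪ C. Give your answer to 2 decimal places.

By inclusion–exclusion:
Individual areas: |A| = 108, |B| = 117, |C| = 78.
|A∩B|: x∈[1,8], y∈[1,9] → 7·8 = 56.
|A∩C|: x∈[2,8], y∈[0,9] → 6·9 = 54.
|B∩C|: x∈[2,8], y∈[1,11] → 6·10 = 60.
|A∩B∩C| = 48.
|A ∪ B ∪ C| = 303 − 170 + 48 = 181.00.

181.00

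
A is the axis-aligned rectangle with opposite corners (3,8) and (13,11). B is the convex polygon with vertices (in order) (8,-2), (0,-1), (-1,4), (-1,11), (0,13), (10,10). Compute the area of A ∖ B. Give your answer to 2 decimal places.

|A| = 30, |A∩B| = 19.
|A ∖ B| = |A| − |A∩B| = 30 − 19 = 11.00.

11.00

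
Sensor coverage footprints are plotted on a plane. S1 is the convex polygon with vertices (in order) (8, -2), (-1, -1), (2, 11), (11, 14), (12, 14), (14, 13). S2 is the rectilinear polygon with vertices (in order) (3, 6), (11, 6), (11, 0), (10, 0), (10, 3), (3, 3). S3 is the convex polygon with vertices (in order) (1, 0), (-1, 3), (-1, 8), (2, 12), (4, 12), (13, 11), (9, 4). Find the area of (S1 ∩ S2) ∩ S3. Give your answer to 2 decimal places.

18.14

The region (S1 ∩ S2) ∩ S3 is the polygon with vertices (3,3), (3,6), (10.143,6), (9,4), (7,3).
By the shoelace formula its area is 18.14.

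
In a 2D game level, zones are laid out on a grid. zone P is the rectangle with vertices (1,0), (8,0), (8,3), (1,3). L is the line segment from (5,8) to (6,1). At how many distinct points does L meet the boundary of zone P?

The segment meets the boundary at (5.714,3).

1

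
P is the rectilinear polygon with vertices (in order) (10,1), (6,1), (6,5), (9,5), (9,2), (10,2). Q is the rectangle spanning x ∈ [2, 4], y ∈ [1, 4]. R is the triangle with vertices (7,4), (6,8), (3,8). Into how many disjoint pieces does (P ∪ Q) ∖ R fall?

2

(P ∪ Q) ∖ R splits into 2 disjoint pieces (area 12.625, area 6).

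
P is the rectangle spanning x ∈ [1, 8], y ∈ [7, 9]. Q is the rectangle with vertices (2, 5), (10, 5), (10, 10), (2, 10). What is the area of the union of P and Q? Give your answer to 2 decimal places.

42.00

By inclusion–exclusion:
Individual areas: |P| = 14, |Q| = 40.
|P∩Q|: x∈[2,8], y∈[7,9] → 6·2 = 12.
|P ∪ Q| = 54 − 12 = 42.00.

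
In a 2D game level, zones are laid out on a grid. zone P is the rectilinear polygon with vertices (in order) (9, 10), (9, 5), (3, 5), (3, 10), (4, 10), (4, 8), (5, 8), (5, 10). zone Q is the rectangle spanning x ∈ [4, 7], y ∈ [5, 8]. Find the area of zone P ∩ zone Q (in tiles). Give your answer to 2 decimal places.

The intersection is the polygon with vertices (4,5), (4,8), (5,8), (7,8), (7,5).
By the shoelace formula its area is 9.00.

9.00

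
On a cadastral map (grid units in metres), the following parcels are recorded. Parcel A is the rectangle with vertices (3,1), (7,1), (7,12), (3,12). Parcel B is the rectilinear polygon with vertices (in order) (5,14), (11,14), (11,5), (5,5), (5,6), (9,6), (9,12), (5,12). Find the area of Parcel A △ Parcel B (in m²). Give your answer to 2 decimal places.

|Parcel A| = 44, |Parcel B| = 30, |Parcel A∩Parcel B| = 2.
|Parcel A △ Parcel B| = |Parcel A| + |Parcel B| − 2·|Parcel A∩Parcel B| = 44 + 30 − 4 = 70.00.

70.00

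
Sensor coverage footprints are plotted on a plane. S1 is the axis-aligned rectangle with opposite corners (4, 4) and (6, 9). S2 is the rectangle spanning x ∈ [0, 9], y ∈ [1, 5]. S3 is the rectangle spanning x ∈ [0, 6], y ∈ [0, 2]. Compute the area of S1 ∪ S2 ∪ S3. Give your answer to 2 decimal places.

By inclusion–exclusion:
Individual areas: |S1| = 10, |S2| = 36, |S3| = 12.
|S1∩S2|: x∈[4,6], y∈[4,5] → 2·1 = 2.
|S1∩S3| = 0 (no overlap).
|S2∩S3|: x∈[0,6], y∈[1,2] → 6·1 = 6.
|S1∩S2∩S3| = 0.
|S1 ∪ S2 ∪ S3| = 58 − 8 + 0 = 50.00.

50.00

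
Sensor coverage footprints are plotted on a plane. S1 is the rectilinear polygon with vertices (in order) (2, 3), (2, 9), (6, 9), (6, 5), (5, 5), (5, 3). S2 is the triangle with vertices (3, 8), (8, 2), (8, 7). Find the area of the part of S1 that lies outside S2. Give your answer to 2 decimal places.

|S1| = 22, |S1∩S2| = 4.35.
|S1 ∖ S2| = |S1| − |S1∩S2| = 22 − 4.35 = 17.65.

17.65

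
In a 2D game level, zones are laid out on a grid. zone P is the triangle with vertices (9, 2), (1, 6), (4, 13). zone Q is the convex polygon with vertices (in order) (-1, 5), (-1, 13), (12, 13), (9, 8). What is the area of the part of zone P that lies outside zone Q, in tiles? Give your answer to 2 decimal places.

15.30

|zone P| = 34, |zone P∩zone Q| = 18.7.
|zone P ∖ zone Q| = |zone P| − |zone P∩zone Q| = 34 − 18.7 = 15.30.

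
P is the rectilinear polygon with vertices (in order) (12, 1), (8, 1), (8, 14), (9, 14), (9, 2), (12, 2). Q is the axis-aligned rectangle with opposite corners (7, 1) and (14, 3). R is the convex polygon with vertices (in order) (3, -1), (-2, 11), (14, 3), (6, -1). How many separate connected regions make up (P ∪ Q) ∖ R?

(P ∪ Q) ∖ R splits into 2 disjoint pieces (area 8.25, area 4).

2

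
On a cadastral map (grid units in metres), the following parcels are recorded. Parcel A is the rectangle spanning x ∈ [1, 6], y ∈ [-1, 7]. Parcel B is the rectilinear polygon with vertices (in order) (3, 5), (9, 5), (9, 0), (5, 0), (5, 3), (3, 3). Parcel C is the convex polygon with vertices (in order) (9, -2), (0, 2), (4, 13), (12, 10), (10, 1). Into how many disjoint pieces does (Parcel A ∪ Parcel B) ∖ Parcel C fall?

(Parcel A ∪ Parcel B) ∖ Parcel C splits into 2 disjoint pieces (area 7.2222, area 0.9205).

2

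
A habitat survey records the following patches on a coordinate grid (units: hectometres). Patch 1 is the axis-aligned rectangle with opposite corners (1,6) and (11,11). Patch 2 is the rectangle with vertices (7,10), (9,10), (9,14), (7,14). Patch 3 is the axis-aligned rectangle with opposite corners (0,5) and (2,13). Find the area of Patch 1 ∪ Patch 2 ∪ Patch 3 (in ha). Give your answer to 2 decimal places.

67.00

By inclusion–exclusion:
Individual areas: |Patch 1| = 50, |Patch 2| = 8, |Patch 3| = 16.
|Patch 1∩Patch 2|: x∈[7,9], y∈[10,11] → 2·1 = 2.
|Patch 1∩Patch 3|: x∈[1,2], y∈[6,11] → 1·5 = 5.
|Patch 2∩Patch 3| = 0 (no overlap).
|Patch 1∩Patch 2∩Patch 3| = 0.
|Patch 1 ∪ Patch 2 ∪ Patch 3| = 74 − 7 + 0 = 67.00.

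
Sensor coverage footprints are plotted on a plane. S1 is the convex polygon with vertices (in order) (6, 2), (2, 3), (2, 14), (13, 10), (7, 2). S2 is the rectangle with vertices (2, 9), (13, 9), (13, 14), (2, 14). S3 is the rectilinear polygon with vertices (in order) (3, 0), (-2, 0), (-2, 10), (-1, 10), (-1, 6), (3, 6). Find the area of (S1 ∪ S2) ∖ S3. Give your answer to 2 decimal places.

103.25

|S1 ∪ S2| = 106.375.
|(S1 ∪ S2) ∩ S3| = 3.125.
|(S1 ∪ S2) ∖ S3| = 106.375 − 3.125 = 103.25.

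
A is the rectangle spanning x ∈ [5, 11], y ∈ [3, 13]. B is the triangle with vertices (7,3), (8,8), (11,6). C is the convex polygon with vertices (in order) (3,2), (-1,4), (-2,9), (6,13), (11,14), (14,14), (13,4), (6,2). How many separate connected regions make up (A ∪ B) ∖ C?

(A ∪ B) ∖ C splits into 2 disjoint pieces (area 0.3214, area 0.25).

2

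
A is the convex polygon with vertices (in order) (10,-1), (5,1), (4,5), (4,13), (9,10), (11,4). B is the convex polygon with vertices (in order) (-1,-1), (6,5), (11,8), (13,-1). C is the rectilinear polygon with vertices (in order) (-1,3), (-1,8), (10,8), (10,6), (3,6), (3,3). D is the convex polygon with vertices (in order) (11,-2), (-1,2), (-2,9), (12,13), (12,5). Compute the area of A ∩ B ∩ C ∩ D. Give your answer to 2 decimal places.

The intersection is the polygon with vertices (10,7), (10,6), (7.667,6), (9.889,7.333).
By the shoelace formula its area is 1.61.

1.61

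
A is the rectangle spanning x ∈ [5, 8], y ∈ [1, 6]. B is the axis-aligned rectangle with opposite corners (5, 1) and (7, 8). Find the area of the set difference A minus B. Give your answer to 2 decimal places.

5.00

|A∩B|: x∈[5,7], y∈[1,6] → 2·5 = 10.
|A| = 15.
|A ∖ B| = |A| − |A∩B| = 15 − 10 = 5.00.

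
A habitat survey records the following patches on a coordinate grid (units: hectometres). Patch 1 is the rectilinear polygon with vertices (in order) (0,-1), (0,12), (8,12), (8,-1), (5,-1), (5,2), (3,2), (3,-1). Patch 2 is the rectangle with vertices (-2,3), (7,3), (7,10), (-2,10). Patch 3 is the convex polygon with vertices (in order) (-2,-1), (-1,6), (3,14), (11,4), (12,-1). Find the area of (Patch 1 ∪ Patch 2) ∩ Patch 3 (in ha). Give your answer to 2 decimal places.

91.42

|Patch 1 ∪ Patch 2| = 112.
|(Patch 1 ∪ Patch 2) ∩ Patch 3| = 91.42.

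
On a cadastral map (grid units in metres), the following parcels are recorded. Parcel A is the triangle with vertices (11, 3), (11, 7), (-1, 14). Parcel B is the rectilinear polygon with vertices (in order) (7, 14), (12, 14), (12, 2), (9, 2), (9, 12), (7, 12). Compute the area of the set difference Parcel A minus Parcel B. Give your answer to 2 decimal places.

|Parcel A| = 24, |Parcel A∩Parcel B| = 7.3333.
|Parcel A ∖ Parcel B| = |Parcel A| − |Parcel A∩Parcel B| = 24 − 7.3333 = 16.67.

16.67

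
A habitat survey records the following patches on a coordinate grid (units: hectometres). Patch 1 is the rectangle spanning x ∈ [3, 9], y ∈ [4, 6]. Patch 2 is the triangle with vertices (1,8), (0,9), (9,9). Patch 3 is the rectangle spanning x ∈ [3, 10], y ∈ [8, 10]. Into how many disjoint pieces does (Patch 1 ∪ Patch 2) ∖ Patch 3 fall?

2

(Patch 1 ∪ Patch 2) ∖ Patch 3 splits into 2 disjoint pieces (area 12, area 2.25).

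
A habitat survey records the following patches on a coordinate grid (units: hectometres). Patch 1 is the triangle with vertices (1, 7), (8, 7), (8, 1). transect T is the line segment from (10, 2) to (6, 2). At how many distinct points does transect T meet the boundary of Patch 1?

2

The segment meets the boundary at (8,2), (6.833,2).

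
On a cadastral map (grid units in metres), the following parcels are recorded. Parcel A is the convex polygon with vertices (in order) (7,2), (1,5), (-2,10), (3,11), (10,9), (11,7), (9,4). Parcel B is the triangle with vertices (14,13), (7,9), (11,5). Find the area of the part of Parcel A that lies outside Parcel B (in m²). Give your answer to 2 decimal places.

|Parcel A| = 70, |Parcel A∩Parcel B| = 7.0571.
|Parcel A ∖ Parcel B| = |Parcel A| − |Parcel A∩Parcel B| = 70 − 7.0571 = 62.94.

62.94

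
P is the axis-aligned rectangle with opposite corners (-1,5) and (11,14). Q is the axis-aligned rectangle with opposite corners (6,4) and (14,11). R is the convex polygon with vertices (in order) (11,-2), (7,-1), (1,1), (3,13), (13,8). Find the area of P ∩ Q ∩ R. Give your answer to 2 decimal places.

26.00

The intersection is the polygon with vertices (6,5), (6,11), (7,11), (11,9), (11,5).
By the shoelace formula its area is 26.00.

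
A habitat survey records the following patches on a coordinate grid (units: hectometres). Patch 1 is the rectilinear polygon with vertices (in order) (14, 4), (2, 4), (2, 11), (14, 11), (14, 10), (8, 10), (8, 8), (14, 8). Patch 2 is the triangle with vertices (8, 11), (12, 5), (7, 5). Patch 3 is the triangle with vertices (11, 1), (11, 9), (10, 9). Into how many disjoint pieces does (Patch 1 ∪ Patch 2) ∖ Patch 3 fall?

2

(Patch 1 ∪ Patch 2) ∖ Patch 3 splits into 2 disjoint pieces (area 60.1667, area 12).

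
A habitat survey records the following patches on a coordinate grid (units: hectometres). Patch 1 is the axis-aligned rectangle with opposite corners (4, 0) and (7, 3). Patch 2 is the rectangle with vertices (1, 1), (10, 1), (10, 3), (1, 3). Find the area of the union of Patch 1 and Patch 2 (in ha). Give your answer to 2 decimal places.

21.00

By inclusion–exclusion:
Individual areas: |Patch 1| = 9, |Patch 2| = 18.
|Patch 1∩Patch 2|: x∈[4,7], y∈[1,3] → 3·2 = 6.
|Patch 1 ∪ Patch 2| = 27 − 6 = 21.00.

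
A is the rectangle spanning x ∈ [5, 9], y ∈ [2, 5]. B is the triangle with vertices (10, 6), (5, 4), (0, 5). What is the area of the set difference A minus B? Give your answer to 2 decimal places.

10.75

|A| = 12, |A∩B| = 1.25.
|A ∖ B| = |A| − |A∩B| = 12 − 1.25 = 10.75.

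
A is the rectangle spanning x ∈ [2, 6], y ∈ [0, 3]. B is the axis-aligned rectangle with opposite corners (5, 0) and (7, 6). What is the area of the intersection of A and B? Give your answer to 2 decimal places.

3.00

|A∩B|: x∈[5,6], y∈[0,3] → 1·3 = 3.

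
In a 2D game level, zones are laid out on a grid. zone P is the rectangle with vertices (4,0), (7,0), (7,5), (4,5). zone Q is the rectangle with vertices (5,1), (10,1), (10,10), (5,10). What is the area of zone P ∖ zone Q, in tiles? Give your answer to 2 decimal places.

7.00

|zone P∩zone Q|: x∈[5,7], y∈[1,5] → 2·4 = 8.
|zone P| = 15.
|zone P ∖ zone Q| = |zone P| − |zone P∩zone Q| = 15 − 8 = 7.00.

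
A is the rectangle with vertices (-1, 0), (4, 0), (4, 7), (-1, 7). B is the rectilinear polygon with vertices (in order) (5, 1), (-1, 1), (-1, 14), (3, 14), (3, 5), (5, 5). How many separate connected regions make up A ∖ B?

A ∖ B splits into 2 disjoint pieces (area 5, area 2).

2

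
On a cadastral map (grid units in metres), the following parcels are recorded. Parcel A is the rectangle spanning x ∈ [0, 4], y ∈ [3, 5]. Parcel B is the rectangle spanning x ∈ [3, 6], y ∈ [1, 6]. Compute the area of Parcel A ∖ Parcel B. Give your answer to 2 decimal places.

|Parcel A∩Parcel B|: x∈[3,4], y∈[3,5] → 1·2 = 2.
|Parcel A| = 8.
|Parcel A ∖ Parcel B| = |Parcel A| − |Parcel A∩Parcel B| = 8 − 2 = 6.00.

6.00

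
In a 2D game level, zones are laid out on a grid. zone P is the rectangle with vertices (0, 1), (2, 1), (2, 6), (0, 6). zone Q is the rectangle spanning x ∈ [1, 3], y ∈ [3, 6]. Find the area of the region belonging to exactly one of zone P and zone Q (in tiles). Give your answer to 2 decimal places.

|zone P∩zone Q|: x∈[1,2], y∈[3,6] → 1·3 = 3.
|zone P △ zone Q| = |zone P| + |zone Q| − 2·|zone P∩zone Q| = 10 + 6 − 6 = 10.00.

10.00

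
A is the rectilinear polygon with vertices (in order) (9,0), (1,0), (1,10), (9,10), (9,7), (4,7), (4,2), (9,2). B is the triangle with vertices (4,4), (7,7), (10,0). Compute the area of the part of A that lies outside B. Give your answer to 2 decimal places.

|A| = 55, |A∩B| = 1.3333.
|A ∖ B| = |A| − |A∩B| = 55 − 1.3333 = 53.67.

53.67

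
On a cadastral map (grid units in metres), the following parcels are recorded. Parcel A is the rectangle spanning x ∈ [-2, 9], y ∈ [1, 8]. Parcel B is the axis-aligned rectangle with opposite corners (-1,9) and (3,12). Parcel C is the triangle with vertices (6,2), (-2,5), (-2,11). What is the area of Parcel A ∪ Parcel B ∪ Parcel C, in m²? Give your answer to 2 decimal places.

By inclusion–exclusion:
Individual areas: |Parcel A| = 77, |Parcel B| = 12, |Parcel C| = 24.
|Parcel A∩Parcel B| = 0 (no overlap).
|Parcel A∩Parcel C| = 20.
|Parcel B∩Parcel C| = 0.3403.
|Parcel A∩Parcel B∩Parcel C| = 0.
|Parcel A ∪ Parcel B ∪ Parcel C| = 113 − 20.3403 + 0 = 92.66.

92.66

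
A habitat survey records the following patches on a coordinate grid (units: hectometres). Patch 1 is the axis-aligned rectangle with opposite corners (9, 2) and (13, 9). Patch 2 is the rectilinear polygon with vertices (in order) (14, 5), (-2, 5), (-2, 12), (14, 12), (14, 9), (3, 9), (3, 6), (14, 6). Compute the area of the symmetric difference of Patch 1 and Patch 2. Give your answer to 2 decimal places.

|Patch 1| = 28, |Patch 2| = 79, |Patch 1∩Patch 2| = 4.
|Patch 1 △ Patch 2| = |Patch 1| + |Patch 2| − 2·|Patch 1∩Patch 2| = 28 + 79 − 8 = 99.00.

99.00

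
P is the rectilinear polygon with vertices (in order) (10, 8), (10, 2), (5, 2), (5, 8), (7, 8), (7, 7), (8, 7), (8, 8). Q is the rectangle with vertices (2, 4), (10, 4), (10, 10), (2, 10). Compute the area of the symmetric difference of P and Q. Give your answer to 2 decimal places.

39.00

|P| = 29, |Q| = 48, |P∩Q| = 19.
|P △ Q| = |P| + |Q| − 2·|P∩Q| = 29 + 48 − 38 = 39.00.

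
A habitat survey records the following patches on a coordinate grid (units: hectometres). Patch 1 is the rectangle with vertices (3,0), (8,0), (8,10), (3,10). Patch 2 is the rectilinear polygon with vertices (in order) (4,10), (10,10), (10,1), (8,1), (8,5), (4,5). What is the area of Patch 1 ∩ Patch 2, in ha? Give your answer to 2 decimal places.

20.00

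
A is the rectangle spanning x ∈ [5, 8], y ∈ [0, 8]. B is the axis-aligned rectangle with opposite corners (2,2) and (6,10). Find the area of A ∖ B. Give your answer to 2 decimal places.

|A∩B|: x∈[5,6], y∈[2,8] → 1·6 = 6.
|A| = 24.
|A ∖ B| = |A| − |A∩B| = 24 − 6 = 18.00.

18.00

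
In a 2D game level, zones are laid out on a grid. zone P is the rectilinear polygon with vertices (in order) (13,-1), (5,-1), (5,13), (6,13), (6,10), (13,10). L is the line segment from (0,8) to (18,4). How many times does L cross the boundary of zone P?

The segment meets the boundary at (13,5.111), (5,6.889).

2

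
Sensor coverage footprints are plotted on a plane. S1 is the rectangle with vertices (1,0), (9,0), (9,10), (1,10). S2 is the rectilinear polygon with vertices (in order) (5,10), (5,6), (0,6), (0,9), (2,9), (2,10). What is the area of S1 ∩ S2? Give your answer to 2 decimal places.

15.00

The intersection is the polygon with vertices (5,10), (5,6), (1,6), (1,9), (2,9), (2,10).
By the shoelace formula its area is 15.00.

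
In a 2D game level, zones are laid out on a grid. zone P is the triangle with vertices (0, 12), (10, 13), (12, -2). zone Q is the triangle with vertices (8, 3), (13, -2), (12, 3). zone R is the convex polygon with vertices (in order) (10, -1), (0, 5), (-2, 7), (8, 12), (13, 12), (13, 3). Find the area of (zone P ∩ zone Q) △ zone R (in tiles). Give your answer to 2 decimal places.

|zone P ∩ zone Q| = 6.4103.
|(zone P ∩ zone Q) ∩ zone R| = 5.5705.
|(zone P ∩ zone Q) △ zone R| = 6.4103 + 120 − 11.1411 = 115.27.

115.27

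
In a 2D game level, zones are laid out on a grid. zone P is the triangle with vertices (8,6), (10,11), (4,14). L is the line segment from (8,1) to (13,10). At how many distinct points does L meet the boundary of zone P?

The segment lies entirely outside zone P and never meets its boundary.

0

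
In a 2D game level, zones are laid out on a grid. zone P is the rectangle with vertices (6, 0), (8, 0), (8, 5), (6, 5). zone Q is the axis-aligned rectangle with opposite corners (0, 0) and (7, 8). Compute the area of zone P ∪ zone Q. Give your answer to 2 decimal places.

By inclusion–exclusion:
Individual areas: |zone P| = 10, |zone Q| = 56.
|zone P∩zone Q|: x∈[6,7], y∈[0,5] → 1·5 = 5.
|zone P ∪ zone Q| = 66 − 5 = 61.00.

61.00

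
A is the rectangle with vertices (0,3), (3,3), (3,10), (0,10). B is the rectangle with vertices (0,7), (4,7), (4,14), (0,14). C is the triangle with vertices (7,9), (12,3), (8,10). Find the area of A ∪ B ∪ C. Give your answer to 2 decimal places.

By inclusion–exclusion:
Individual areas: |A| = 21, |B| = 28, |C| = 5.5.
|A∩B|: x∈[0,3], y∈[7,10] → 3·3 = 9.
|A∩C| = 0.
|B∩C| = 0.
|A∩B∩C| = 0.
|A ∪ B ∪ C| = 54.5 − 9 + 0 = 45.50.

45.50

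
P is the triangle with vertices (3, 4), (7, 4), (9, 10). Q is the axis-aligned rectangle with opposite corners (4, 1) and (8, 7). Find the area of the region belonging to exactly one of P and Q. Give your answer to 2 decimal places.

|P| = 12, |Q| = 24, |P∩Q| = 8.5.
|P △ Q| = |P| + |Q| − 2·|P∩Q| = 12 + 24 − 17 = 19.00.

19.00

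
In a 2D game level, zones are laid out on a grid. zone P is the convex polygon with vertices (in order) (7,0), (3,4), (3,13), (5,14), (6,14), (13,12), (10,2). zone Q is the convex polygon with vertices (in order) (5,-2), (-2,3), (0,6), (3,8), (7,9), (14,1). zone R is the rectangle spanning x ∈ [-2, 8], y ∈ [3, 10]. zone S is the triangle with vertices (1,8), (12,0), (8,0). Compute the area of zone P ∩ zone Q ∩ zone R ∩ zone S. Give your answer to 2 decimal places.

5.42

The intersection is the polygon with vertices (5.375,3), (3,5.714), (3,6.545), (7.875,3).
By the shoelace formula its area is 5.42.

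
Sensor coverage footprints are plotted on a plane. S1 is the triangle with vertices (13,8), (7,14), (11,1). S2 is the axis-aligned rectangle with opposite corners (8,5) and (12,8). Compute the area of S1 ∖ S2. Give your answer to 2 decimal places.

|S1| = 27, |S1∩S2| = 8.0769.
|S1 ∖ S2| = |S1| − |S1∩S2| = 27 − 8.0769 = 18.92.

18.92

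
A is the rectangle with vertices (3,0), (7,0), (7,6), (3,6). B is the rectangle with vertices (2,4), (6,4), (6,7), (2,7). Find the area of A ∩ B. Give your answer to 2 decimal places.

6.00

|A∩B|: x∈[3,6], y∈[4,6] → 3·2 = 6.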